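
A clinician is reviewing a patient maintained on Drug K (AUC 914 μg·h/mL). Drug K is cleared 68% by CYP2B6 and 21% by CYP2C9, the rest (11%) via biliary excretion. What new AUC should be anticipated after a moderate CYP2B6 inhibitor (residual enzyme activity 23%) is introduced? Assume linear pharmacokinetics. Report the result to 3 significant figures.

The CYP2B6 pathway (68% of clearance) falls to 0.23× activity: 0.68 × 0.23 = 0.1564.
CYP2C9 (21%) and the residual 11% are unaffected.
CL_new/CL_old = 0.1564 + 0.21 + 0.11 = 0.4764.
With dosing unchanged, AUC scales as 1/CL: 914 / 0.4764 = 1.92 × 10³ μg·h/mL.

1.92 × 10³ μg·h/mL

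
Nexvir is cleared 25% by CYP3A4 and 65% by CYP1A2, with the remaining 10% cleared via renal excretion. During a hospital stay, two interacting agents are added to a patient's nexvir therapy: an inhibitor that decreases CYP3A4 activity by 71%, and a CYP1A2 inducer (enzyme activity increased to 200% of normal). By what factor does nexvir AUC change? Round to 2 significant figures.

0.68

The CYP3A4 pathway (25% of clearance) is reduced to 0.29× activity: 0.25 × 0.29 = 0.0725.
The CYP1A2 pathway (65% of clearance) increases to 2× activity: 0.65 × 2 = 1.3.
Non-CYP routes (10%) are unchanged.
CL_new/CL_old = 0.0725 + 1.3 + 0.1 = 1.4725.
Net AUC ratio = 1 / 1.4725 = 0.68.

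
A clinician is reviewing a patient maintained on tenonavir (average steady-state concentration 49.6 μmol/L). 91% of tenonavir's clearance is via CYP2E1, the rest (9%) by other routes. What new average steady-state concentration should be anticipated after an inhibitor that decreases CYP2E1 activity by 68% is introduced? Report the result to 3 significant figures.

CYP2E1: 0.91 × 0.32 = 0.2912
Other: 0.09 (unchanged)
New clearance relative to baseline: 0.2912 + 0.09 = 0.3812.
Average steady-state concentration ∝ 1/CL, so new value = 49.6 / 0.3812 = 130 μmol/L.

130 μmol/L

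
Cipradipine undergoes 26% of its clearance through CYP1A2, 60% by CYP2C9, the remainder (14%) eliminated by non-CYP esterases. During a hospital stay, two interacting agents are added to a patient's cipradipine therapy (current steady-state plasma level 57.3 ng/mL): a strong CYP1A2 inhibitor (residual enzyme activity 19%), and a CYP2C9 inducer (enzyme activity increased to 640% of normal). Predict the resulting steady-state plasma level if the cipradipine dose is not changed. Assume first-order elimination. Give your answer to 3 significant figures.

The CYP1A2 pathway (26% of clearance) is reduced to 0.19× activity: 0.26 × 0.19 = 0.0494.
The CYP2C9 pathway (60% of clearance) rises to 6.4× activity: 0.6 × 6.4 = 3.84.
The remaining 14% of clearance is unaffected.
New clearance relative to baseline: 0.0494 + 3.84 + 0.14 = 4.0294.
Dividing the baseline by the relative clearance: 57.3 / 4.0294 = 14.2 ng/mL.

14.2 ng/mL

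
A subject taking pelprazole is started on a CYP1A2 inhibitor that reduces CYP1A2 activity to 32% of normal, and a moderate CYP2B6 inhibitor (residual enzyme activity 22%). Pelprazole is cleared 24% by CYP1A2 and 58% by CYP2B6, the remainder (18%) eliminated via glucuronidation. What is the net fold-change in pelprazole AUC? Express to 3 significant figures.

CYP1A2: 0.24 × 0.32 = 0.0768
CYP2B6: 0.58 × 0.22 = 0.1276
Other: 0.18 (unchanged)
CL_new/CL_old = 0.0768 + 0.1276 + 0.18 = 0.3844.
AUC ∝ 1/CL: fold-change = 1 / 0.3844 = 2.60.

2.60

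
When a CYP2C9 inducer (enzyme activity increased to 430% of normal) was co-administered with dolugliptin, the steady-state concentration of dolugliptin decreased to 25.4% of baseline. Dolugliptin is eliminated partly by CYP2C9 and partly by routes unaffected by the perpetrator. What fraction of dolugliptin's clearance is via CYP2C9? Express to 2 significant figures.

0.89

Call the CYP2C9 fraction fm. After the interaction, CL_new/CL_old = fm × 4.3 + (1 − fm).
Steady-state concentration ratio = 1 / (new CL fraction), so new CL fraction = 1 / 0.254 = 3.937.
fm × 4.3 + 1 − fm = 3.937  ⇒  fm × (4.3 − 1) = 2.937  ⇒  fm = 0.89.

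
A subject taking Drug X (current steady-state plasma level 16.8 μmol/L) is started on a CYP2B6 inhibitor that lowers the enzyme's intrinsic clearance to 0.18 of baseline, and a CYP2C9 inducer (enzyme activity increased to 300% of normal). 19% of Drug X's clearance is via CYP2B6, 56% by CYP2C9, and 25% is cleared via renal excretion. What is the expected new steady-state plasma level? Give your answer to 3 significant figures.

CYP2B6: 0.19 × 0.18 = 0.0342
CYP2C9: 0.56 × 3 = 1.68
Other: 0.25 (unchanged)
New clearance relative to baseline: 0.0342 + 1.68 + 0.25 = 1.9642.
Steady-state plasma level ∝ 1/CL: new value = 16.8 / 1.9642 = 8.55 μmol/L.

8.55 μmol/L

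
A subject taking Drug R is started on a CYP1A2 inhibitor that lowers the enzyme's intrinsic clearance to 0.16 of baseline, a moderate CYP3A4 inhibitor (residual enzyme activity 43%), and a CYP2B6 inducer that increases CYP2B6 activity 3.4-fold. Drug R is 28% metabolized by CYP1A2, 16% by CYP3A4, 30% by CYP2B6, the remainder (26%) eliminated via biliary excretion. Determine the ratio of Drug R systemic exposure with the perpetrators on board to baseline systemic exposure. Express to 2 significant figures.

CYP1A2: 0.28 × 0.16 = 0.0448
CYP3A4: 0.16 × 0.43 = 0.0688
CYP2B6: 0.3 × 3.4 = 1.02
Other: 0.26 (unchanged)
New clearance relative to baseline: 0.0448 + 0.0688 + 1.02 + 0.26 = 1.3936.
Net systemic exposure ratio = 1 / 1.3936 = 0.72.

0.72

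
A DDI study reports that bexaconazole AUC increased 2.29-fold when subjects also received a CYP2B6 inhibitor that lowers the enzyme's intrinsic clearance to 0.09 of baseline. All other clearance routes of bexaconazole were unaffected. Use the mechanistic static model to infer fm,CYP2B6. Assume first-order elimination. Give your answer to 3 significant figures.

0.619

CL'/CL = 1 / 2.29 = 0.4367
0.09·fm + (1 − fm) = 0.4367
fm = (0.4367 − 1) / (0.09 − 1) = 0.619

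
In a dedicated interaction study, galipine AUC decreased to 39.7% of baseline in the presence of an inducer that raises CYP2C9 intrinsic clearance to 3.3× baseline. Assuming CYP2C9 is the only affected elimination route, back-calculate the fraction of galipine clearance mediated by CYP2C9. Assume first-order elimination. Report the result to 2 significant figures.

CL'/CL = 1 / 0.397 = 2.519
3.3·fm + (1 − fm) = 2.519
fm = (2.519 − 1) / (3.3 − 1) = 0.66

0.66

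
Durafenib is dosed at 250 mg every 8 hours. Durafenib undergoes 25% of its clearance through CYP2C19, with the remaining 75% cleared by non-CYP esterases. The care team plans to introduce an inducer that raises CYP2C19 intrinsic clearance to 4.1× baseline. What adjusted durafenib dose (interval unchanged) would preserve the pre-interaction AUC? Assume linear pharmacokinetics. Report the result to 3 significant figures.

CYP2C19: 0.25 × 4.1 = 1.025
Other: 0.75 (unchanged)
Relative clearance = 1.025 + 0.75 = 1.775.
Css,avg = (dose rate)/CL, so holding Css fixed requires dose ∝ CL: 250 × 1.775 = 444 mg.

444 mg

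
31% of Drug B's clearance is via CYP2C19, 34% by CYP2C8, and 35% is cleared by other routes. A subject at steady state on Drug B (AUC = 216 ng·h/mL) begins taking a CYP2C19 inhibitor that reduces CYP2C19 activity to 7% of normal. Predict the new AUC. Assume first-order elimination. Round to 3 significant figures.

303 ng·h/mL

The CYP2C19 pathway (31% of clearance) is reduced to 0.07× activity: 0.31 × 0.07 = 0.0217.
CYP2C8 (34%) and the residual 35% are unaffected.
New clearance relative to baseline: 0.0217 + 0.34 + 0.35 = 0.7117.
With dosing unchanged, AUC scales as 1/CL: 216 / 0.7117 = 303 ng·h/mL.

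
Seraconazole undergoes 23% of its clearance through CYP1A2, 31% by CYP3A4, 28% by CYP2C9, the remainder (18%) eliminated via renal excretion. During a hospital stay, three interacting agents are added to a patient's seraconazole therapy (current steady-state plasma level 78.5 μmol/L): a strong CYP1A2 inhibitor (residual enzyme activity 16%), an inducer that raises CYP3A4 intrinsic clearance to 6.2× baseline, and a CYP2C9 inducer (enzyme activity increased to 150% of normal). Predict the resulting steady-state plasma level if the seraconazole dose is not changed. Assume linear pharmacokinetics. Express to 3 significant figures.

30.7 μmol/L

The CYP1A2 pathway (23% of clearance) is reduced to 0.16× activity: 0.23 × 0.16 = 0.0368.
The CYP3A4 pathway (31% of clearance) rises to 6.2× activity: 0.31 × 6.2 = 1.922.
The CYP2C9 pathway (28% of clearance) increases to 1.5× activity: 0.28 × 1.5 = 0.42.
Non-CYP routes (18%) are unchanged.
CL_new/CL_old = 0.0368 + 1.922 + 0.42 + 0.18 = 2.5588.
Steady-state plasma level ∝ 1/CL: new value = 78.5 / 2.5588 = 30.7 μmol/L.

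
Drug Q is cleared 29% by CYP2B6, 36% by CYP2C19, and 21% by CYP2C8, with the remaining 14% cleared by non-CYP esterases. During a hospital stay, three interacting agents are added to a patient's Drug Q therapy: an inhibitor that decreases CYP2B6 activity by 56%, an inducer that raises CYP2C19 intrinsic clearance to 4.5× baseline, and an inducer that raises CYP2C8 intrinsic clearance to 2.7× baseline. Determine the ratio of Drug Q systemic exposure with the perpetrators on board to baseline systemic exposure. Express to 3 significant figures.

0.407

The CYP2B6 pathway (29% of clearance) falls to 0.44× activity: 0.29 × 0.44 = 0.1276.
The CYP2C19 pathway (36% of clearance) is boosted to 4.5× activity: 0.36 × 4.5 = 1.62.
The CYP2C8 pathway (21% of clearance) rises to 2.7× activity: 0.21 × 2.7 = 0.567.
Non-CYP routes (14%) are unchanged.
New clearance relative to baseline: 0.1276 + 1.62 + 0.567 + 0.14 = 2.4546.
Because systemic exposure varies inversely with clearance, the combined effect is 1 / 2.4546 = 0.407.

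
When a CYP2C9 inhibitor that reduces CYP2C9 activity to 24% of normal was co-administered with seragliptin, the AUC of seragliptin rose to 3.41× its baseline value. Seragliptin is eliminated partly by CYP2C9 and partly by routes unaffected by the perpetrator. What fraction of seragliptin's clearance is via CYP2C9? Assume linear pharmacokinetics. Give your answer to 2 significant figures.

0.93

CL'/CL = 1 / 3.41 = 0.2933
0.24·fm + (1 − fm) = 0.2933
fm = (0.2933 − 1) / (0.24 − 1) = 0.93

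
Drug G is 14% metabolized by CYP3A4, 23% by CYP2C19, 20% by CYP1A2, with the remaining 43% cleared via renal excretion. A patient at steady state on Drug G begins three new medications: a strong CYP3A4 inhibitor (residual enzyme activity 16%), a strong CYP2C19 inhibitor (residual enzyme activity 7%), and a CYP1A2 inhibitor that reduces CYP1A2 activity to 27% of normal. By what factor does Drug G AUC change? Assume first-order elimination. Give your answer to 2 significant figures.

1.9

The CYP3A4 pathway (14% of clearance) falls to 0.16× activity: 0.14 × 0.16 = 0.0224.
The CYP2C19 pathway (23% of clearance) falls to 0.07× activity: 0.23 × 0.07 = 0.0161.
The CYP1A2 pathway (20% of clearance) is reduced to 0.27× activity: 0.2 × 0.27 = 0.054.
Non-CYP routes (43%) are unchanged.
New clearance relative to baseline: 0.0224 + 0.0161 + 0.054 + 0.43 = 0.5225.
AUC ∝ 1/CL: fold-change = 1 / 0.5225 = 1.9.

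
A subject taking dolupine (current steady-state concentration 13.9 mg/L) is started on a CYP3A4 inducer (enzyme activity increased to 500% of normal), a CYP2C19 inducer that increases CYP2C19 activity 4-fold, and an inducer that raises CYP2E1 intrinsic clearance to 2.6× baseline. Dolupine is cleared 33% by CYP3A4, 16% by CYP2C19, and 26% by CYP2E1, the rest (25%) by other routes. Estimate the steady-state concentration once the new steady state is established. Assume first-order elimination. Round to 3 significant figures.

4.32 mg/L

CYP3A4: 0.33 × 5 = 1.65
CYP2C19: 0.16 × 4 = 0.64
CYP2E1: 0.26 × 2.6 = 0.676
Other: 0.25 (unchanged)
New clearance relative to baseline: 1.65 + 0.64 + 0.676 + 0.25 = 3.216.
Steady-state concentration ∝ 1/CL: new value = 13.9 / 3.216 = 4.32 mg/L.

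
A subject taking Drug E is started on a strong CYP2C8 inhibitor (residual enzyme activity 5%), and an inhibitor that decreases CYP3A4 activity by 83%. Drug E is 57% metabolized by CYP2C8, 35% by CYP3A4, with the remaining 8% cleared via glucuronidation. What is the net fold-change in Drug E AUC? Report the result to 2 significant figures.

The CYP2C8 pathway (57% of clearance) falls to 0.05× activity: 0.57 × 0.05 = 0.0285.
The CYP3A4 pathway (35% of clearance) falls to 0.17× activity: 0.35 × 0.17 = 0.0595.
The remaining 8% of clearance is unaffected.
New clearance relative to baseline: 0.0285 + 0.0595 + 0.08 = 0.168.
AUC ∝ 1/CL: fold-change = 1 / 0.168 = 6.0.

6.0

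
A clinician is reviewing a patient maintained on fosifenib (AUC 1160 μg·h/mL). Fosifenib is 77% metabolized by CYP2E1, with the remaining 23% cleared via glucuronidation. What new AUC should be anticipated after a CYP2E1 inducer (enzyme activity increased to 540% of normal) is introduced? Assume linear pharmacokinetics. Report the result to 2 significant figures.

The CYP2E1 pathway (77% of clearance) rises to 5.4× activity: 0.77 × 5.4 = 4.158.
The remaining 23% of clearance is unaffected.
CL_new/CL_old = 4.158 + 0.23 = 4.388.
With dosing unchanged, AUC scales as 1/CL: 1160 / 4.388 = 2.6 × 10² μg·h/mL.

2.6 × 10² μg·h/mL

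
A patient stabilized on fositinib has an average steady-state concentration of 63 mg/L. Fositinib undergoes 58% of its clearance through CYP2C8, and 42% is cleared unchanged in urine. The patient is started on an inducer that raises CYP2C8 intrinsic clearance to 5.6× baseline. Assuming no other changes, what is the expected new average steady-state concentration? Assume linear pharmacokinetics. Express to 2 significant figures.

CYP2C8: 0.58 × 5.6 = 3.248
Other: 0.42 (unchanged)
New clearance relative to baseline: 3.248 + 0.42 = 3.668.
With dosing unchanged, average steady-state concentration scales as 1/CL: 63 / 3.668 = 17 mg/L.

17 mg/L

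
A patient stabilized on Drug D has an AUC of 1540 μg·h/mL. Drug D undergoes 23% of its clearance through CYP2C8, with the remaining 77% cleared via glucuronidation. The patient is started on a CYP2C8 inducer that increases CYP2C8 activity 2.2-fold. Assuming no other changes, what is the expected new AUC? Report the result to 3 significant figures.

1.21 × 10³ μg·h/mL

The CYP2C8 pathway (23% of clearance) rises to 2.2× activity: 0.23 × 2.2 = 0.506.
The remaining 77% of clearance is unaffected.
Relative clearance = 0.506 + 0.77 = 1.276.
AUC ∝ 1/CL, so new value = 1540 / 1.276 = 1.21 × 10³ μg·h/mL.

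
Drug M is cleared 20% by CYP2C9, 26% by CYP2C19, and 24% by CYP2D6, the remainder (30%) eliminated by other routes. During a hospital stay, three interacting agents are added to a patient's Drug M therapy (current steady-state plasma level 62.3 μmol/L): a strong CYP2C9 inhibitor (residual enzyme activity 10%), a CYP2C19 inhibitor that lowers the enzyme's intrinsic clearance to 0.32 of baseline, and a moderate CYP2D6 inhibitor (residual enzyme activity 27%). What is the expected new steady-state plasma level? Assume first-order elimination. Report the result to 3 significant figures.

133 μmol/L

The CYP2C9 pathway (20% of clearance) is reduced to 0.1× activity: 0.2 × 0.1 = 0.02.
The CYP2C19 pathway (26% of clearance) falls to 0.32× activity: 0.26 × 0.32 = 0.0832.
The CYP2D6 pathway (24% of clearance) is reduced to 0.27× activity: 0.24 × 0.27 = 0.0648.
The remaining 30% of clearance is unaffected.
New clearance relative to baseline: 0.02 + 0.0832 + 0.0648 + 0.3 = 0.468.
New steady-state plasma level = 62.3 / 0.468 = 133 μmol/L (concentration scales inversely with clearance).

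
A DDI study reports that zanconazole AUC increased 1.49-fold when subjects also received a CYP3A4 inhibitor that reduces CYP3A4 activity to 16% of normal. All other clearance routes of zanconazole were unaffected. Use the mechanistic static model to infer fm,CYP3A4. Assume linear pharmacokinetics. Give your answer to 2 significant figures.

0.39

Call the CYP3A4 fraction fm. After the interaction, CL_new/CL_old = fm × 0.16 + (1 − fm).
AUC ratio = 1 / (new CL fraction), so new CL fraction = 1 / 1.49 = 0.6711.
fm × 0.16 + 1 − fm = 0.6711  ⇒  fm × (0.16 − 1) = −0.3289  ⇒  fm = 0.39.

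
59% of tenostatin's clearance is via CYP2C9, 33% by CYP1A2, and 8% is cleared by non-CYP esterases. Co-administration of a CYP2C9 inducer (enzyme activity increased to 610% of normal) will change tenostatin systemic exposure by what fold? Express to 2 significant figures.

0.25

The CYP2C9 pathway (59% of clearance) increases to 6.1× activity: 0.59 × 6.1 = 3.599.
CYP1A2 (33%) and the residual 8% are unaffected.
CL_new/CL_old = 3.599 + 0.33 + 0.08 = 4.009.
Since systemic exposure ∝ 1/CL, the ratio is 1 / 4.009 = 0.25.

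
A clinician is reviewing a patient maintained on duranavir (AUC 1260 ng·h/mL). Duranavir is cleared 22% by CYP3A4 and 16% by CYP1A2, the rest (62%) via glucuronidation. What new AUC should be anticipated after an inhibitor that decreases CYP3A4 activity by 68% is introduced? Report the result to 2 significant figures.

1.5 × 10³ ng·h/mL

The CYP3A4 pathway (22% of clearance) drops to 0.32× activity: 0.22 × 0.32 = 0.0704.
CYP1A2 (16%) and the residual 62% are unaffected.
Relative clearance = 0.0704 + 0.16 + 0.62 = 0.8504.
New AUC = baseline ÷ relative clearance = 1260 / 0.8504 = 1.5 × 10³ ng·h/mL.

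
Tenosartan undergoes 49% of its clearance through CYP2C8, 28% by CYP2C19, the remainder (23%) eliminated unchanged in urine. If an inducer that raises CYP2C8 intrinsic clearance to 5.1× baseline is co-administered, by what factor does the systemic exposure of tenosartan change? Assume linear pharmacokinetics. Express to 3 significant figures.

0.332

The CYP2C8 pathway (49% of clearance) increases to 5.1× activity: 0.49 × 5.1 = 2.499.
CYP2C19 (28%) and the residual 23% are unaffected.
CL_new/CL_old = 2.499 + 0.28 + 0.23 = 3.009.
Since systemic exposure ∝ 1/CL, the ratio is 1 / 3.009 = 0.332.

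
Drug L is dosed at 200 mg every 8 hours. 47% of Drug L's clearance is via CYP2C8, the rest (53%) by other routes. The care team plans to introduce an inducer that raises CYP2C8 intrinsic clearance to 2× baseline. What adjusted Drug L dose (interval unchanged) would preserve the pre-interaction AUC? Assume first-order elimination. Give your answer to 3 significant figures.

The CYP2C8 pathway (47% of clearance) increases to 2× activity: 0.47 × 2 = 0.94.
The remaining 53% of clearance is unaffected.
CL_new/CL_old = 0.94 + 0.53 = 1.47.
Css,avg = (dose rate)/CL, so holding Css fixed requires dose ∝ CL: 200 × 1.47 = 294 mg.

294 mg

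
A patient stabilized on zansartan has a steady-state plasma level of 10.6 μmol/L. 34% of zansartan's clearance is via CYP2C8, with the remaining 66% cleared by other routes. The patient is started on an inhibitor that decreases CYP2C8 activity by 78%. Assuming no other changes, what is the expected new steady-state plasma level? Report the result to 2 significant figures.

The CYP2C8 pathway (34% of clearance) drops to 0.22× activity: 0.34 × 0.22 = 0.0748.
Non-CYP routes (66%) are unchanged.
Relative clearance = 0.0748 + 0.66 = 0.7348.
Steady-state plasma level ∝ 1/CL, so new value = 10.6 / 0.7348 = 14 μmol/L.

14 μmol/L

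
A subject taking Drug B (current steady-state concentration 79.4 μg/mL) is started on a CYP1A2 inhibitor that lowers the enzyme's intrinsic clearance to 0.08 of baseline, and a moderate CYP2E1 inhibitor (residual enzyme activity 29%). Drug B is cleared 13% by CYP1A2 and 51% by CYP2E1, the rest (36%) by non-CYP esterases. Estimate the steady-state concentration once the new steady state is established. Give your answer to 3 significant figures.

153 μg/mL

The CYP1A2 pathway (13% of clearance) falls to 0.08× activity: 0.13 × 0.08 = 0.0104.
The CYP2E1 pathway (51% of clearance) drops to 0.29× activity: 0.51 × 0.29 = 0.1479.
Non-CYP routes (36%) are unchanged.
New clearance relative to baseline: 0.0104 + 0.1479 + 0.36 = 0.5183.
New steady-state concentration = 79.4 / 0.5183 = 153 μg/mL (concentration scales inversely with clearance).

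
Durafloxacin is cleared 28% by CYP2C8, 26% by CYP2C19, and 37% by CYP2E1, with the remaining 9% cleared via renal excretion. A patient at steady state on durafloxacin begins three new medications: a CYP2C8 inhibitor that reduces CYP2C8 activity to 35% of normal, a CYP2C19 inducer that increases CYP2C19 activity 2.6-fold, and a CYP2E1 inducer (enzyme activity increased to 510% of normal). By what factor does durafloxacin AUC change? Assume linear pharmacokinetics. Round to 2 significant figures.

The CYP2C8 pathway (28% of clearance) drops to 0.35× activity: 0.28 × 0.35 = 0.098.
The CYP2C19 pathway (26% of clearance) increases to 2.6× activity: 0.26 × 2.6 = 0.676.
The CYP2E1 pathway (37% of clearance) increases to 5.1× activity: 0.37 × 5.1 = 1.887.
The remaining 9% of clearance is unaffected.
Relative clearance = 0.098 + 0.676 + 1.887 + 0.09 = 2.751.
Net AUC ratio = 1 / 2.751 = 0.36.

0.36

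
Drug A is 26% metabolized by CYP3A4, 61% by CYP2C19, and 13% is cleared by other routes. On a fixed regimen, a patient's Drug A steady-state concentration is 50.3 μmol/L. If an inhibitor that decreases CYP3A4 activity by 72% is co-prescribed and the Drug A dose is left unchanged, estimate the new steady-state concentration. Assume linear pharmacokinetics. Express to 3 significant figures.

The CYP3A4 pathway (26% of clearance) falls to 0.28× activity: 0.26 × 0.28 = 0.0728.
CYP2C19 (61%) and the residual 13% are unaffected.
Relative clearance = 0.0728 + 0.61 + 0.13 = 0.8128.
Steady-state concentration ∝ 1/CL, so new value = 50.3 / 0.8128 = 61.9 μmol/L.

61.9 μmol/L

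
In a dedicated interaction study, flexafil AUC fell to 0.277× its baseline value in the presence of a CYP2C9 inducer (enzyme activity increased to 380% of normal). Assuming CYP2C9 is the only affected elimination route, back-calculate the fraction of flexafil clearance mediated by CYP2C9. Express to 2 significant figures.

0.93

CL'/CL = 1 / 0.277 = 3.61
3.8·fm + (1 − fm) = 3.61
fm = (3.61 − 1) / (3.8 − 1) = 0.93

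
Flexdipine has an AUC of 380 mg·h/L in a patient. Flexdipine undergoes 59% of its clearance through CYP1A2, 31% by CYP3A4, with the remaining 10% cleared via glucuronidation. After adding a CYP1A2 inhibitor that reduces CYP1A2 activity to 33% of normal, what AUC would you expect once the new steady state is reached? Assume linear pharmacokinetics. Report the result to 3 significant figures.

The CYP1A2 pathway (59% of clearance) drops to 0.33× activity: 0.59 × 0.33 = 0.1947.
CYP3A4 (31%) and the residual 10% are unaffected.
CL_new/CL_old = 0.1947 + 0.31 + 0.1 = 0.6047.
New AUC = baseline ÷ relative clearance = 380 / 0.6047 = 628 mg·h/L.

628 mg·h/L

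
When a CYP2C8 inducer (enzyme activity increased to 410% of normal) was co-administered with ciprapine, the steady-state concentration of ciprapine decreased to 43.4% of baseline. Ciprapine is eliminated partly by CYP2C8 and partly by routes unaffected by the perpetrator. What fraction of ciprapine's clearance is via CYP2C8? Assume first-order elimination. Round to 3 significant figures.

Let fm be the CYP2C8 fraction. New clearance relative to baseline = fm × 4.1 + (1 − fm).
Steady-state concentration ratio = 1 / (new CL fraction), so new CL fraction = 1 / 0.434 = 2.304.
fm × 4.1 + 1 − fm = 2.304  ⇒  fm × (4.1 − 1) = 1.304  ⇒  fm = 0.421.

0.421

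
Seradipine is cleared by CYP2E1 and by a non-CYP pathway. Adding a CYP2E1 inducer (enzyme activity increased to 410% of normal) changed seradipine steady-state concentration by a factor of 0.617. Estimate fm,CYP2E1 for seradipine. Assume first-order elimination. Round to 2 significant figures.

Call the CYP2E1 fraction fm. After the interaction, CL_new/CL_old = fm × 4.1 + (1 − fm).
Steady-state concentration ratio = 1 / (new CL fraction), so new CL fraction = 1 / 0.617 = 1.621.
fm × 4.1 + 1 − fm = 1.621  ⇒  fm × (4.1 − 1) = 0.6207  ⇒  fm = 0.20.

0.20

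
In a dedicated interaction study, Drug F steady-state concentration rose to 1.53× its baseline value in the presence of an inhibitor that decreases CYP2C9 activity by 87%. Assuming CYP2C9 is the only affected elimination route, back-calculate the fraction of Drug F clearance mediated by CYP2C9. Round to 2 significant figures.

Let fm be the CYP2C9 fraction. New clearance relative to baseline = fm × 0.13 + (1 − fm).
Steady-state concentration ratio = 1 / (new CL fraction), so new CL fraction = 1 / 1.53 = 0.6536.
fm × 0.13 + 1 − fm = 0.6536  ⇒  fm × (0.13 − 1) = −0.3464  ⇒  fm = 0.40.

0.40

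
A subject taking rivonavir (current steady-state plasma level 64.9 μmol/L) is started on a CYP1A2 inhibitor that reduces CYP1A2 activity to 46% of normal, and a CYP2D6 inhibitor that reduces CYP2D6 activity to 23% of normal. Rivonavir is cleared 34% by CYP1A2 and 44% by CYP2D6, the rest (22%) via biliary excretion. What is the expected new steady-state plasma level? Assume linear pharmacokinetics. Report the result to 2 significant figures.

The CYP1A2 pathway (34% of clearance) is reduced to 0.46× activity: 0.34 × 0.46 = 0.1564.
The CYP2D6 pathway (44% of clearance) drops to 0.23× activity: 0.44 × 0.23 = 0.1012.
The remaining 22% of clearance is unaffected.
Relative clearance = 0.1564 + 0.1012 + 0.22 = 0.4776.
New steady-state plasma level = 64.9 / 0.4776 = 1.4 × 10² μmol/L (concentration scales inversely with clearance).

1.4 × 10² μmol/L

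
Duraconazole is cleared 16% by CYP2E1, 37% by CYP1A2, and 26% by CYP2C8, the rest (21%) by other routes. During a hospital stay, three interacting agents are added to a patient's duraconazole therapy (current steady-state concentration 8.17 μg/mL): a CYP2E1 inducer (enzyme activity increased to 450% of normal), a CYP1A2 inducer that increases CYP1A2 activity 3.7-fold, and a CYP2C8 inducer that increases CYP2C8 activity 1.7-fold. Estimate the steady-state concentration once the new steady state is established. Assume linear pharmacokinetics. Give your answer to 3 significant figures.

2.98 μg/mL

The CYP2E1 pathway (16% of clearance) is boosted to 4.5× activity: 0.16 × 4.5 = 0.72.
The CYP1A2 pathway (37% of clearance) rises to 3.7× activity: 0.37 × 3.7 = 1.369.
The CYP2C8 pathway (26% of clearance) rises to 1.7× activity: 0.26 × 1.7 = 0.442.
The remaining 21% of clearance is unaffected.
CL_new/CL_old = 0.72 + 1.369 + 0.442 + 0.21 = 2.741.
Steady-state concentration ∝ 1/CL: new value = 8.17 / 2.741 = 2.98 μg/mL.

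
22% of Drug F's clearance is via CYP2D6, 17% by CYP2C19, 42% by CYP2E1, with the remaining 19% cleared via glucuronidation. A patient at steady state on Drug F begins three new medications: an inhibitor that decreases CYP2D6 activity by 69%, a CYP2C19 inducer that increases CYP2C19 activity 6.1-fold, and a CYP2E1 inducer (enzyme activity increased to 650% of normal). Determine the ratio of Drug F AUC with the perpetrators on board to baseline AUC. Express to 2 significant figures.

CYP2D6: 0.22 × 0.31 = 0.0682
CYP2C19: 0.17 × 6.1 = 1.037
CYP2E1: 0.42 × 6.5 = 2.73
Other: 0.19 (unchanged)
New clearance relative to baseline: 0.0682 + 1.037 + 2.73 + 0.19 = 4.0252.
AUC ∝ 1/CL: fold-change = 1 / 4.0252 = 0.25.

0.25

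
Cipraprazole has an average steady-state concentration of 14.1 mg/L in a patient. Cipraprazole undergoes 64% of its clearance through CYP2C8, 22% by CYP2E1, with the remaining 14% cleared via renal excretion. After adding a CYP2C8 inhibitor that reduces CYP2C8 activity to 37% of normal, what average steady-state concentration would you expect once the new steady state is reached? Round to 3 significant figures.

CYP2C8: 0.64 × 0.37 = 0.2368
CYP2E1: 0.22 (unchanged)
Other: 0.14 (unchanged)
New clearance relative to baseline: 0.2368 + 0.22 + 0.14 = 0.5968.
Average steady-state concentration ∝ 1/CL, so new value = 14.1 / 0.5968 = 23.6 mg/L.

23.6 mg/L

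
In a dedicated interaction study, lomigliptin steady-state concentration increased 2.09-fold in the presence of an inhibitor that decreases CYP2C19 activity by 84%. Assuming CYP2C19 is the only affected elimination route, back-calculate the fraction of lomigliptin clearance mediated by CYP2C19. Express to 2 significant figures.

0.62

CL'/CL = 1 / 2.09 = 0.4785
0.16·fm + (1 − fm) = 0.4785
fm = (0.4785 − 1) / (0.16 − 1) = 0.62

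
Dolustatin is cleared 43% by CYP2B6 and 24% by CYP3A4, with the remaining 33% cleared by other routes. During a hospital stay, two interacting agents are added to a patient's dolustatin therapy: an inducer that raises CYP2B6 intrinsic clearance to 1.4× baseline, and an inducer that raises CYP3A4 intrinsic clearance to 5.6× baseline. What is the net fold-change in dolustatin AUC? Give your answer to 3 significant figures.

CYP2B6: 0.43 × 1.4 = 0.602
CYP3A4: 0.24 × 5.6 = 1.344
Other: 0.33 (unchanged)
New clearance relative to baseline: 0.602 + 1.344 + 0.33 = 2.276.
Net AUC ratio = 1 / 2.276 = 0.439.

0.439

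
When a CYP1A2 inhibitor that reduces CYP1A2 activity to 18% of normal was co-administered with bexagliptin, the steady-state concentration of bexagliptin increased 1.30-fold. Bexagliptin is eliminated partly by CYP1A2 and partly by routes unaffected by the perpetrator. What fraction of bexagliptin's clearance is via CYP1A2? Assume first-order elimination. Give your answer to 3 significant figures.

0.281

Let x = fm,CYP1A2. Because steady-state concentration ∝ 1/CL, relative clearance fell to 1/1.30 = 0.7692.
Only the CYP1A2 route changed, so 0.7692 = x·0.18 + (1 − x), giving x = 0.281.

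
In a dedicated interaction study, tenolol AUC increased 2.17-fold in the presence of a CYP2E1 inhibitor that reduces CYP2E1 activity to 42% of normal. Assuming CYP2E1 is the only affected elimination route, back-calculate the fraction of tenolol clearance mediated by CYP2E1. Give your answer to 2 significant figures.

0.93

Let fm be the CYP2E1 fraction. New clearance relative to baseline = fm × 0.42 + (1 − fm).
AUC ratio = 1 / (new CL fraction), so new CL fraction = 1 / 2.17 = 0.4608.
fm × 0.42 + 1 − fm = 0.4608  ⇒  fm × (0.42 − 1) = −0.5392  ⇒  fm = 0.93.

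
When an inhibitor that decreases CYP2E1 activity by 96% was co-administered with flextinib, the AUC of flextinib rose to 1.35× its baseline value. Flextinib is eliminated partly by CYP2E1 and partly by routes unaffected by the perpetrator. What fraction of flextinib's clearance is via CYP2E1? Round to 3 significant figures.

Call the CYP2E1 fraction fm. After the interaction, CL_new/CL_old = fm × 0.04 + (1 − fm).
AUC ratio = 1 / (new CL fraction), so new CL fraction = 1 / 1.35 = 0.7407.
fm × 0.04 + 1 − fm = 0.7407  ⇒  fm × (0.04 − 1) = −0.2593  ⇒  fm = 0.270.

0.270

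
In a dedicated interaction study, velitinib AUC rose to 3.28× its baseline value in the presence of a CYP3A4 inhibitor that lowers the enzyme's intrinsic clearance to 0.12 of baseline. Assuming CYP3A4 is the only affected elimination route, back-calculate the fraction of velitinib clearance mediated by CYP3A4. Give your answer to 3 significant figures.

Write x for the fraction cleared via CYP3A4. The observed AUC change means clearance fell to 1/3.28 = 0.3049 of baseline.
Setting x·0.12 + (1 − x) = 0.3049 and solving: x = (0.3049 − 1)/(0.12 − 1) = 0.790.

0.790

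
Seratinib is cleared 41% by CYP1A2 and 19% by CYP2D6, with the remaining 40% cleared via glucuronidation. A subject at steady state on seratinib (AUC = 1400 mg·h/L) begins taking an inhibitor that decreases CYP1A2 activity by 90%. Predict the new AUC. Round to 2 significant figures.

CYP1A2: 0.41 × 0.1 = 0.041
CYP2D6: 0.19 (unchanged)
Other: 0.4 (unchanged)
New clearance relative to baseline: 0.041 + 0.19 + 0.4 = 0.631.
With dosing unchanged, AUC scales as 1/CL: 1400 / 0.631 = 2.2 × 10³ mg·h/L.

2.2 × 10³ mg·h/L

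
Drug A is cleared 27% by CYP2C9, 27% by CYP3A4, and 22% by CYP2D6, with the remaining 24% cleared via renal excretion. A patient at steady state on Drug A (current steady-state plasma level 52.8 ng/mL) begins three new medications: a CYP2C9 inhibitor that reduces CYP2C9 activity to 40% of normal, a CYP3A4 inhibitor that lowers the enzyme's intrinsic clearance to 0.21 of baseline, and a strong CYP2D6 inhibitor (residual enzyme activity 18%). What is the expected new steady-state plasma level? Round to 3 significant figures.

119 ng/mL

The CYP2C9 pathway (27% of clearance) falls to 0.4× activity: 0.27 × 0.4 = 0.108.
The CYP3A4 pathway (27% of clearance) drops to 0.21× activity: 0.27 × 0.21 = 0.0567.
The CYP2D6 pathway (22% of clearance) falls to 0.18× activity: 0.22 × 0.18 = 0.0396.
Non-CYP routes (24%) are unchanged.
CL_new/CL_old = 0.108 + 0.0567 + 0.0396 + 0.24 = 0.4443.
Steady-state plasma level ∝ 1/CL: new value = 52.8 / 0.4443 = 119 ng/mL.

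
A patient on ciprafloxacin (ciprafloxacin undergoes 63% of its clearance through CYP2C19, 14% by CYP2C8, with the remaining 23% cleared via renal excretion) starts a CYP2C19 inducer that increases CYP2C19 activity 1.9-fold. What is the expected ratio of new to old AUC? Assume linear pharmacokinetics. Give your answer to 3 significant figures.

CYP2C19: 0.63 × 1.9 = 1.197
CYP2C8: 0.14 (unchanged)
Other: 0.23 (unchanged)
New clearance relative to baseline: 1.197 + 0.14 + 0.23 = 1.567.
Since AUC ∝ 1/CL, the ratio is 1 / 1.567 = 0.638.

0.638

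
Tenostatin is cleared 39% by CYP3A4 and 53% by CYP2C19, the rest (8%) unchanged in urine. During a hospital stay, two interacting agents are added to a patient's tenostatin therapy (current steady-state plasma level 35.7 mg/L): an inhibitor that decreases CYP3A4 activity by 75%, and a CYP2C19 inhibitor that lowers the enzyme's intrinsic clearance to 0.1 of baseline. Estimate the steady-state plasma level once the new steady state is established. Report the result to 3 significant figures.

155 mg/L

CYP3A4: 0.39 × 0.25 = 0.0975
CYP2C19: 0.53 × 0.1 = 0.053
Other: 0.08 (unchanged)
CL_new/CL_old = 0.0975 + 0.053 + 0.08 = 0.2305.
Steady-state plasma level ∝ 1/CL: new value = 35.7 / 0.2305 = 155 mg/L.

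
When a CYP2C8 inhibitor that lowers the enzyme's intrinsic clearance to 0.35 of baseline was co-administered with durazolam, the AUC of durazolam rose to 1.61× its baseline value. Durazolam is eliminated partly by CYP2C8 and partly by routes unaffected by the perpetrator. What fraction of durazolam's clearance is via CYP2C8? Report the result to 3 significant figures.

0.583

CL'/CL = 1 / 1.61 = 0.6211
0.35·fm + (1 − fm) = 0.6211
fm = (0.6211 − 1) / (0.35 − 1) = 0.583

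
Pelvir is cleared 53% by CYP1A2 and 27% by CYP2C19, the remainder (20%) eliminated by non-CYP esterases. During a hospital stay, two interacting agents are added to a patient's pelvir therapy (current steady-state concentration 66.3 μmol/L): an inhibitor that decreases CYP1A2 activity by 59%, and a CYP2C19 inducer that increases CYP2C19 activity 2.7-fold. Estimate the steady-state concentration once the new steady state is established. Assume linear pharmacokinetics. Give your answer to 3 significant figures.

57.8 μmol/L

The CYP1A2 pathway (53% of clearance) drops to 0.41× activity: 0.53 × 0.41 = 0.2173.
The CYP2C19 pathway (27% of clearance) is boosted to 2.7× activity: 0.27 × 2.7 = 0.729.
Non-CYP routes (20%) are unchanged.
New clearance relative to baseline: 0.2173 + 0.729 + 0.2 = 1.1463.
New steady-state concentration = 66.3 / 1.1463 = 57.8 μmol/L (concentration scales inversely with clearance).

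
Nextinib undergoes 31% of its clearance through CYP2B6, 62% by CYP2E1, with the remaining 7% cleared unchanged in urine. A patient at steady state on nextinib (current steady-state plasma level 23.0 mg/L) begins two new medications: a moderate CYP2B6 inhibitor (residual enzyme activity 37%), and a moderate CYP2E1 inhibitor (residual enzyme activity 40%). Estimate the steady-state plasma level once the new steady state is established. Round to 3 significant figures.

53.2 mg/L

CYP2B6: 0.31 × 0.37 = 0.1147
CYP2E1: 0.62 × 0.4 = 0.248
Other: 0.07 (unchanged)
Relative clearance = 0.1147 + 0.248 + 0.07 = 0.4327.
New steady-state plasma level = 23.0 / 0.4327 = 53.2 mg/L (concentration scales inversely with clearance).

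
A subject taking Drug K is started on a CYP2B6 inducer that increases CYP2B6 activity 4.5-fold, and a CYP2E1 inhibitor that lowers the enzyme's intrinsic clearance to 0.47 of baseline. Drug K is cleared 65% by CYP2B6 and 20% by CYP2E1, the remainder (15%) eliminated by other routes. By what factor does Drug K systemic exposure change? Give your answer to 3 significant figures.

0.316

The CYP2B6 pathway (65% of clearance) is boosted to 4.5× activity: 0.65 × 4.5 = 2.925.
The CYP2E1 pathway (20% of clearance) is reduced to 0.47× activity: 0.2 × 0.47 = 0.094.
The remaining 15% of clearance is unaffected.
Relative clearance = 2.925 + 0.094 + 0.15 = 3.169.
Systemic exposure ∝ 1/CL: fold-change = 1 / 3.169 = 0.316.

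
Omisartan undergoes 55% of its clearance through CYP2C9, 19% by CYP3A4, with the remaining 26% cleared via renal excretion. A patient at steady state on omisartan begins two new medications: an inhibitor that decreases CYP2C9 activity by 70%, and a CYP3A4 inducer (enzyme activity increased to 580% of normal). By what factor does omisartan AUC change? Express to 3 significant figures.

0.655

The CYP2C9 pathway (55% of clearance) falls to 0.3× activity: 0.55 × 0.3 = 0.165.
The CYP3A4 pathway (19% of clearance) increases to 5.8× activity: 0.19 × 5.8 = 1.102.
The remaining 26% of clearance is unaffected.
CL_new/CL_old = 0.165 + 1.102 + 0.26 = 1.527.
Net AUC ratio = 1 / 1.527 = 0.655.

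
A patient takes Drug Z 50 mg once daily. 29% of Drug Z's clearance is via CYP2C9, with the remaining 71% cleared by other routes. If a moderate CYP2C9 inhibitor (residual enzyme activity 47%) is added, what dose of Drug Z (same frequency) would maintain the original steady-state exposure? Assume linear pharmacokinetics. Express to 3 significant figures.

The CYP2C9 pathway (29% of clearance) drops to 0.47× activity: 0.29 × 0.47 = 0.1363.
The remaining 71% of clearance is unaffected.
New clearance relative to baseline: 0.1363 + 0.71 = 0.8463.
Exposure is unchanged when dose changes in proportion to clearance. New dose = 50 mg × 0.8463 = 42.3 mg.

42.3 mg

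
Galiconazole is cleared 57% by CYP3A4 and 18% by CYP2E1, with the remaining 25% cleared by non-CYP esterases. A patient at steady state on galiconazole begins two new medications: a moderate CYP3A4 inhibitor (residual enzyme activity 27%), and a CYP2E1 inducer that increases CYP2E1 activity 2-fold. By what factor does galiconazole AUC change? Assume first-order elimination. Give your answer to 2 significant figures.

1.3

CYP3A4: 0.57 × 0.27 = 0.1539
CYP2E1: 0.18 × 2 = 0.36
Other: 0.25 (unchanged)
New clearance relative to baseline: 0.1539 + 0.36 + 0.25 = 0.7639.
AUC ∝ 1/CL: fold-change = 1 / 0.7639 = 1.3.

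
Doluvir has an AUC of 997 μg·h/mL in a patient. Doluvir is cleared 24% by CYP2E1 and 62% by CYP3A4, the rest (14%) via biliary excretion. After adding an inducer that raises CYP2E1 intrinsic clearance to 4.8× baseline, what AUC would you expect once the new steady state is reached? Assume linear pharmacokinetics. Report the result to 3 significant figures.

The CYP2E1 pathway (24% of clearance) rises to 4.8× activity: 0.24 × 4.8 = 1.152.
CYP3A4 (62%) and the residual 14% are unaffected.
New clearance relative to baseline: 1.152 + 0.62 + 0.14 = 1.912.
With dosing unchanged, AUC scales as 1/CL: 997 / 1.912 = 521 μg·h/mL.

521 μg·h/mL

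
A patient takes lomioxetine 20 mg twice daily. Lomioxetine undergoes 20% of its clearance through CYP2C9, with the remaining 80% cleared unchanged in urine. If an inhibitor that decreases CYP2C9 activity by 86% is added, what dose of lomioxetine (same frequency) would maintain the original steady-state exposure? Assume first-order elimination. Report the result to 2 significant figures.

The CYP2C9 pathway (20% of clearance) drops to 0.14× activity: 0.2 × 0.14 = 0.028.
The remaining 80% of clearance is unaffected.
Relative clearance = 0.028 + 0.8 = 0.828.
Css,avg = (dose rate)/CL, so holding Css fixed requires dose ∝ CL: 20 × 0.828 = 17 mg.

17 mg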